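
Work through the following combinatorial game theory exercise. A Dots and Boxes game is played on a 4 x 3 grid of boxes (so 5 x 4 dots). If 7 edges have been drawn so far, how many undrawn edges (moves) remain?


Grid: 4 x 3 boxes, i.e. 5 rows and 4 columns of dots.
Horizontal edges: (rows + 1) * cols = 5 * 3 = 15
Vertical edges: rows * (cols + 1) = 4 * 4 = 16
Total edges: 15 + 16 = 31
Edges drawn: 7
Remaining: 31 - 7 = 24

24


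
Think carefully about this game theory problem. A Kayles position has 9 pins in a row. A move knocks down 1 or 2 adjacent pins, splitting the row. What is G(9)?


Kayles: a move removes 1 or 2 adjacent pins from a contiguous row.
Removing pins from a row of k leaves two independent rows (a, b) with a + b = k - 1 (one pin) or a + b = k - 2 (two pins); an end removal gives a = 0.
By Sprague-Grundy, G(k) = mex{ G(a) XOR G(b) } over all these splits. G(0) = 0.
G(1): splits (0,0):0^0=0 -> mex({0}) = 1
G(2): splits (0,1):0^1=1 (0,0):0^0=0 -> mex({0, 1}) = 2
G(3): splits (0,2):0^2=2 (1,1):1^1=0 (0,1):0^1=1 -> mex({0, 1, 2}) = 3
G(4): splits (0,3):0^3=3 (1,2):1^2=3 (0,2):0^2=2 (1,1):1^1=0 -> mex({0, 2, 3}) = 1
G(5): splits (0,4):0^1=1 (1,3):1^3=2 (2,2):2^2=0 (0,3):0^3=3 (1,2):1^2=3 -> mex({0, 1, 2, 3}) = 4
G(6) = mex({0, 1, 2, 4}) = 3
G(7) = mex({0, 1, 3, 4, 5}) = 2
G(8) = mex({0, 2, 3, 5, 6}) = 1
G(9) = mex({0, 1, 2, 3, 6, 7}) = 4
Therefore G(9) = 4.

4


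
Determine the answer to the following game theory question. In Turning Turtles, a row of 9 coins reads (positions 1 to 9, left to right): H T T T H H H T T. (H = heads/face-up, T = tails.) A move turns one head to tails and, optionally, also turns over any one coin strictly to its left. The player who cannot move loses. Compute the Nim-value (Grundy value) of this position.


Coins: H T T T H H H T T
Key fact: a single head at position k behaves exactly like a Nim heap of size k (turning it to T and optionally flipping a coin at j < k corresponds to moving the heap from k to j, or to 0), and heads combine as a disjunctive sum (two heads at the same place would cancel, matching j XOR j = 0). So the Nim-value is the XOR of the 1-indexed positions of the heads.
Face-up positions (1-indexed): [1, 5, 6, 7]
XOR 0 with 1: 0 XOR 1 = 1
XOR 1 with 5: 1 XOR 5 = 4
XOR 4 with 6: 4 XOR 6 = 2
XOR 2 with 7: 2 XOR 7 = 5
Nim-value = 5

5


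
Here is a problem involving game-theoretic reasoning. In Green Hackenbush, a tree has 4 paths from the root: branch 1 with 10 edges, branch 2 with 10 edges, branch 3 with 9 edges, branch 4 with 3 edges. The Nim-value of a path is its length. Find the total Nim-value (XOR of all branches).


The tree has 4 branches from the ground vertex.
In Green Hackenbush, the Nim-value of a simple path of length k is k.
Branch 1: length 10, Nim-value = 10
Branch 2: length 10, Nim-value = 10
Branch 3: length 9, Nim-value = 9
Branch 4: length 3, Nim-value = 3
Total Nim-value = XOR of all branch values:
0 XOR 10 = 10
10 XOR 10 = 0
0 XOR 9 = 9
9 XOR 3 = 10
Nim-value of the tree = 10

10


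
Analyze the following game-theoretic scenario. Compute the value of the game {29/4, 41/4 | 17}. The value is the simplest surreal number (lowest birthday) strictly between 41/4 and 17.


Left options: {29/4, 41/4}, max = 41/4
Right options: {17}, min = 17
All options are numbers and max(Left) < min(Right), so by the simplicity theorem the value is the simplest (earliest-born) number strictly between 41/4 and 17.
Integers 11 through 16 all lie strictly between 41/4 and 17.
Among integers, the simplest (lowest birthday = smallest |n|; 0 is born on day 0, +-n on day n) is 11.
No non-integer in the interval can be simpler: if x is a non-integer in the interval, then floor(x) or ceil(x) also lies in the interval (the interval contains an integer), and both are proper prefixes of x's sign expansion, i.e. born earlier. So the game value is 11.
Game value = 11

11


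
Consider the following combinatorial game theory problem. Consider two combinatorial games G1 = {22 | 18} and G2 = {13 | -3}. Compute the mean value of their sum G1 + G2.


G1 = {22 | 18}, G2 = {13 | -3}
Each is a switch {a | b} with numbers a > b; its mean value is (a + b)/2, and mean value is additive over game sums: m(G1 + G2) = m(G1) + m(G2).
Mean of G1 = (22 + (18))/2 = 40/2 = 20
Mean of G2 = (13 + (-3))/2 = 10/2 = 5
Mean of G1 + G2 = 20 + 5 = 25

25


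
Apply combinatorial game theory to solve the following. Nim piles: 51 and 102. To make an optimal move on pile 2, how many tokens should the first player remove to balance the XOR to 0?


Piles: 51 and 102
Current XOR: 51 XOR 102 = 85 (non-zero, so this is an N-position).
To make the XOR zero, we need to find a move that balances the piles.
For pile 2 (size 102): target = 102 XOR 85 = 51
We reduce pile 2 from 102 to 51.
Tokens removed: 102 - 51 = 51
Verification: 51 XOR 51 = 0

51


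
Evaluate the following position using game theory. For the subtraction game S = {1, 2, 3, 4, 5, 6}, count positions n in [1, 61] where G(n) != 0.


Subtraction set S = {1, 2, 3, 4, 5, 6}, so G(n) = n mod 7.
G(n) = 0 when n is a multiple of 7.
Multiples of 7 in [1, 61]: 8
N-positions (nonzero Grundy) = 61 - 8 = 53

53


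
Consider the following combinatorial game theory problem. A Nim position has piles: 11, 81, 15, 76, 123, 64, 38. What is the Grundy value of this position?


We need the XOR (exclusive or) of all pile sizes.
After XOR-ing pile 1 (size 11): 0 XOR 11 = 11
After XOR-ing pile 2 (size 81): 11 XOR 81 = 90
After XOR-ing pile 3 (size 15): 90 XOR 15 = 85
After XOR-ing pile 4 (size 76): 85 XOR 76 = 25
After XOR-ing pile 5 (size 123): 25 XOR 123 = 98
After XOR-ing pile 6 (size 64): 98 XOR 64 = 34
After XOR-ing pile 7 (size 38): 34 XOR 38 = 4
The Nim-value of this position is 4.

4


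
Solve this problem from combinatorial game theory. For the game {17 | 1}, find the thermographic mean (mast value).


Game = {17 | 1}, a switch {a | b} with numbers a > b.
Its thermograph has left wall a - t and right wall b + t, which meet at t = (a - b)/2, where both equal (a + b)/2. So the mast (mean value) is at (a + b)/2.
Mean = (17 + (1))/2 = 18/2 = 9

9


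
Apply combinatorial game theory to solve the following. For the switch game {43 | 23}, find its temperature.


The game is {43 | 23}, a switch {a | b} with numbers a > b.
Cooling {a | b} by t gives {a - t | b + t}, which stops being hot when a - t = b + t, i.e. at t = (a - b)/2. So the temperature of a switch is (a - b)/2.
Temperature = (Left option - Right option) / 2
= (43 - (23)) / 2
= 20 / 2
= 10

10


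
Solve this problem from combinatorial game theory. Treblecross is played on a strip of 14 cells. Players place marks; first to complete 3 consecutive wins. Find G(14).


Treblecross: place X on empty cells; 3-in-a-row wins.
Playing within two cells of an existing X lets the opponent win at once, so sensible play treats the cells i-2..i+2 around each X as dead. The player left with no safe cell loses, so this is a normal-play take-away game on strips of safe cells.
Placing X at cell i (0-indexed) of a strip of k safe cells leaves independent strips of sizes max(0, i-2) and max(0, k-i-3). Hence G(k) = mex{ G(max(0,i-2)) XOR G(max(0,k-i-3)) : 0 <= i < k }, with G(0) = 0.
G(1): splits (0,0):0^0=0 -> mex({0}) = 1
G(2): splits (0,0):0^0=0 -> mex({0}) = 1
G(3): splits (0,0):0^0=0 -> mex({0}) = 1
G(4): splits (0,1):0^1=1 (0,0):0^0=0 -> mex({0, 1}) = 2
G(5): splits (0,2):0^1=1 (0,1):0^1=1 (0,0):0^0=0 -> mex({0, 1}) = 2
G(6) = mex({1}) = 0
G(7) = mex({0, 1, 2}) = 3
G(8) = mex({0, 1, 2}) = 3
G(9) = mex({0, 2}) = 1
G(10) = mex({0, 2, 3}) = 1
G(11) = mex({0, 3}) = 1
G(12) = mex({1, 3}) = 0
G(13) = mex({0, 1, 2, 3}) = 4
G(14) = mex({0, 1, 2}) = 3
Therefore G(14) = 3.

3


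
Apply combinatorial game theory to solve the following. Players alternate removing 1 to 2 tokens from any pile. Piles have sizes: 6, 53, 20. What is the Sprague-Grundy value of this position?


Subtraction set: {1, 2}
For this subtraction set, G(n) = n mod 3 (period = max + 1 = 3).
Pile 1 (size 6): G(6) = 6 mod 3 = 0
Pile 2 (size 53): G(53) = 53 mod 3 = 2
Pile 3 (size 20): G(20) = 20 mod 3 = 2
Total Grundy value = XOR of all: 0 XOR 2 XOR 2 = 0

0


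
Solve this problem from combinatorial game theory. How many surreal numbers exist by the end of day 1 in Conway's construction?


Day 0: {|} = 0 is born. Count = 1.
Day n: the number of surreal numbers born by day n is 2^(n+1) - 1.
By day 0: 2^1 - 1 = 1
By day 1: 2^2 - 1 = 3
By day 1: 3 surreal numbers.

3


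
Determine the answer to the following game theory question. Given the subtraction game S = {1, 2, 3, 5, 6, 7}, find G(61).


The subtraction set is S = {1, 2, 3, 5, 6, 7}.
G(k) = mex{ G(k - s) : s in S, s <= k }. We compute iteratively: G(0) = 0.
G(1) = mex({0}) = 1
G(2) = mex({0, 1}) = 2
G(3) = mex({0, 1, 2}) = 3
G(4) = mex({1, 2, 3}) = 0
G(5) = mex({0, 2, 3}) = 1
G(6) = mex({0, 1, 3}) = 2
G(7) = mex({0, 1, 2}) = 3
G(8) = mex({1, 2, 3}) = 0
G(9) = mex({0, 2, 3}) = 1
G(10) = mex({0, 1, 3}) = 2
Observe that G(4)..G(10) = 0, 1, 2, 3, 0, 1, 2 repeats G(0)..G(6) = 0, 1, 2, 3, 0, 1, 2.
For k >= max(S) = 7, G(k) is determined by the previous 7 values G(k-7)..G(k-1); a window of 7 consecutive values has recurred shifted by 4, so by induction G(k + 4) = G(k) for all k >= 0: the sequence is periodic from the start with period 4.
One period: G(0..3) = 0, 1, 2, 3.
61 mod 4 = 1, so G(61) = G(1) = 1.

1


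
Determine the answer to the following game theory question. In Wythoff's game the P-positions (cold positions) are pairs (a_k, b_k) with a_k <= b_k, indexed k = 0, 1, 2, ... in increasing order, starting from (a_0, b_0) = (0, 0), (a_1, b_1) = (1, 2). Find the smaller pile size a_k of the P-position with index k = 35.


By Wythoff's theorem, a_k = floor(k * phi) and b_k = floor(k * phi^2) = a_k + k, where phi = (1 + sqrt(5))/2 is the golden ratio.
phi = (1 + sqrt(5))/2 = 1.618034
k = 35
k * phi = 35 * 1.618034 = 56.631190
a_35 = floor(k * phi) = 56

56


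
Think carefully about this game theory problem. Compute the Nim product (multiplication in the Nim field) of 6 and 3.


Nim multiplication is bilinear over XOR: (u XOR v) * w = (u*w) XOR (v*w).
So we split each operand into its bit components and XOR the pairwise Nim products.
6 = 2 + 4 (as XOR of powers of 2).
3 = 1 + 2 (as XOR of powers of 2).
Using the standard Nim-product table on single bits:
  2*2 = 3,   2*4 = 8,   2*8 = 12,
  4*4 = 6,   4*8 = 11,  8*8 = 13,
and  1*x = x (identity), k*l = l*k (commutative).
Pairwise Nim products:
  2 * 1 = 2
  2 * 2 = 3
  4 * 1 = 4
  4 * 2 = 8
XOR them: 2 XOR 3 XOR 4 XOR 8 = 13.
Result: 6 * 3 = 13 (in Nim).

13


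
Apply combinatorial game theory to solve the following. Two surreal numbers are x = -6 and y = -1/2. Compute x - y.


x = -6, y = -1/2
Converting to common denominator: 2
x = -12/2, y = -1/2
x - y = -6 - -1/2 = -11/2

-11/2


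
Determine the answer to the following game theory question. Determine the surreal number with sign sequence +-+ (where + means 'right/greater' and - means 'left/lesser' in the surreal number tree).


Sign expansion: +-+
Rule: track bounds (lo, hi), initially (-inf, +inf). On '+', the current value becomes lo and we move to the simplest number in (value, hi): value + 1 if hi = +inf, otherwise the midpoint (value + hi)/2. On '-', the current value becomes hi and we move to value - 1 if lo = -inf, otherwise the midpoint (lo + value)/2.
Start at 0.
Step 1: sign = +, move right. Bounds: (0, +inf). Value = 1
Step 2: sign = -, move left. Bounds: (0, 1). Value = 1/2
Step 3: sign = +, move right. Bounds: (1/2, 1). Value = 3/4
The surreal number with sign expansion +-+ is 3/4.

3/4


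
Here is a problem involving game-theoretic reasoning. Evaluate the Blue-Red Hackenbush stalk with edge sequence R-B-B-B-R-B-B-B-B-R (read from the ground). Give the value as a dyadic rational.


Edges (from ground): R-B-B-B-R-B-B-B-B-R
By Berlekamp's sign-expansion rule, a Blue-Red Hackenbush stalk has the value of the surreal number whose sign sequence is the edge sequence with B -> + and R -> -.
Sign sequence: -+++-++++-
Trace the sign expansion in the surreal number tree, starting from 0:
Edge 1: R (sign -) -> bounds (-inf, 0), value = -1
Edge 2: B (sign +) -> bounds (-1, 0), value = -1/2
Edge 3: B (sign +) -> bounds (-1/2, 0), value = -1/4
Edge 4: B (sign +) -> bounds (-1/4, 0), value = -1/8
Edge 5: R (sign -) -> bounds (-1/4, -1/8), value = -3/16
Edge 6: B (sign +) -> bounds (-3/16, -1/8), value = -5/32
Edge 7: B (sign +) -> bounds (-5/32, -1/8), value = -9/64
Edge 8: B (sign +) -> bounds (-9/64, -1/8), value = -17/128
Edge 9: B (sign +) -> bounds (-17/128, -1/8), value = -33/256
Edge 10: R (sign -) -> bounds (-17/128, -33/256), value = -67/512
Game value = -67/512

-67/512


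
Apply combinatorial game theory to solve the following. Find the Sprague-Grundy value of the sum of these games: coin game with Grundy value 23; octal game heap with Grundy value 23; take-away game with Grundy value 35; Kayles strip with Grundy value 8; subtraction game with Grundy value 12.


By the Sprague-Grundy theorem, the Grundy value of a sum of games is the XOR of individual Grundy values.
coin game: Grundy value = 23. Running XOR: 0 XOR 23 = 23
octal game heap: Grundy value = 23. Running XOR: 23 XOR 23 = 0
take-away game: Grundy value = 35. Running XOR: 0 XOR 35 = 35
Kayles strip: Grundy value = 8. Running XOR: 35 XOR 8 = 43
subtraction game: Grundy value = 12. Running XOR: 43 XOR 12 = 39
The combined Grundy value is 39.

39


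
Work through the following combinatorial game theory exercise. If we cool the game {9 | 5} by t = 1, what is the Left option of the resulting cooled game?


Original game: {9 | 5} (a switch {a | b} with a > b).
Cooling by t (for t below the temperature (a - b)/2 = 2) taxes each move by t: {a | b} cooled by t is {a - t | b + t}.
Cooling amount: t = 1
Cooled Left option: 9 - 1 = 8
Cooled Right option: 5 + 1 = 6
Cooled game: {8 | 6}
Left option = 8

8


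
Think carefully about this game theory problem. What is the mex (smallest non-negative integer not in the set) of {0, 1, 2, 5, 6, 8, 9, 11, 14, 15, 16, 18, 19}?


Set = {0, 1, 2, 5, 6, 8, 9, 11, 14, 15, 16, 18, 19}
0 is in the set.
1 is in the set.
2 is in the set.
3 is NOT in the set. This is the mex.
mex = 3

3


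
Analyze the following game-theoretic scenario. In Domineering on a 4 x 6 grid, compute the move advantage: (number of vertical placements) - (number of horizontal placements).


Board is 4 x 6 (rows x cols).
Left (vertical) placements: (rows-1) * cols = 3 * 6 = 18
Right (horizontal) placements: rows * (cols-1) = 4 * 5 = 20
Advantage = Left - Right = 18 - 20 = -2

-2


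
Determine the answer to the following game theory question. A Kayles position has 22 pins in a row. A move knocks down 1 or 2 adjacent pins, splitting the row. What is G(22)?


Kayles: a move removes 1 or 2 adjacent pins from a contiguous row.
Removing pins from a row of k leaves two independent rows (a, b) with a + b = k - 1 (one pin) or a + b = k - 2 (two pins); an end removal gives a = 0.
By Sprague-Grundy, G(k) = mex{ G(a) XOR G(b) } over all these splits. G(0) = 0.
G(1): splits (0,0):0^0=0 -> mex({0}) = 1
G(2): splits (0,1):0^1=1 (0,0):0^0=0 -> mex({0, 1}) = 2
G(3): splits (0,2):0^2=2 (1,1):1^1=0 (0,1):0^1=1 -> mex({0, 1, 2}) = 3
G(4): splits (0,3):0^3=3 (1,2):1^2=3 (0,2):0^2=2 (1,1):1^1=0 -> mex({0, 2, 3}) = 1
G(5): splits (0,4):0^1=1 (1,3):1^3=2 (2,2):2^2=0 (0,3):0^3=3 (1,2):1^2=3 -> mex({0, 1, 2, 3}) = 4
G(6) = mex({0, 1, 2, 4}) = 3
G(7) = mex({0, 1, 3, 4, 5}) = 2
G(8) = mex({0, 2, 3, 5, 6}) = 1
G(9) = mex({0, 1, 2, 3, 6, 7}) = 4
G(10) = mex({0, 1, 3, 4, 5, 7}) = 2
G(11) = mex({0, 1, 2, 3, 4, 5}) = 6
G(12) = mex({0, 1, 2, 3, 5, 6, 7}) = 4
G(13) = mex({0, 2, 3, 4, 6, 7}) = 1
G(14) = mex({0, 1, 4, 5, 6, 7}) = 2
G(15) = mex({0, 1, 2, 3, 4, 5, 6}) = 7
G(16) = mex({0, 2, 3, 5, 6, 7}) = 1
G(17) = mex({0, 1, 2, 3, 5, 6, 7}) = 4
G(18) = mex({0, 1, 2, 4, 5, 6}) = 3
G(19) = mex({0, 1, 3, 4, 5, 7}) = 2
G(20) = mex({0, 2, 3, 4, 5, 6, 7}) = 1
G(21) = mex({0, 1, 2, 3, 5, 6, 7}) = 4
G(22) = mex({0, 1, 2, 3, 4, 5, 7}) = 6
Therefore G(22) = 6.

6


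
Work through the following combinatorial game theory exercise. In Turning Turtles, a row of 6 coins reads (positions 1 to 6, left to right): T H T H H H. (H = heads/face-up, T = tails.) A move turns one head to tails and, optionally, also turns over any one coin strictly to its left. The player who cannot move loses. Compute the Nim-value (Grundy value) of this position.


Coins: T H T H H H
Key fact: a single head at position k behaves exactly like a Nim heap of size k (turning it to T and optionally flipping a coin at j < k corresponds to moving the heap from k to j, or to 0), and heads combine as a disjunctive sum (two heads at the same place would cancel, matching j XOR j = 0). So the Nim-value is the XOR of the 1-indexed positions of the heads.
Face-up positions (1-indexed): [2, 4, 5, 6]
XOR 0 with 2: 0 XOR 2 = 2
XOR 2 with 4: 2 XOR 4 = 6
XOR 6 with 5: 6 XOR 5 = 3
XOR 3 with 6: 3 XOR 6 = 5
Nim-value = 5

5


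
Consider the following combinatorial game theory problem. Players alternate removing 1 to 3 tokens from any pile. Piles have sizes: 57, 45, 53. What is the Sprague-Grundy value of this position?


Subtraction set: {1, 2, 3}
For this subtraction set, G(n) = n mod 4 (period = max + 1 = 4).
Pile 1 (size 57): G(57) = 57 mod 4 = 1
Pile 2 (size 45): G(45) = 45 mod 4 = 1
Pile 3 (size 53): G(53) = 53 mod 4 = 1
Total Grundy value = XOR of all: 1 XOR 1 XOR 1 = 1

1


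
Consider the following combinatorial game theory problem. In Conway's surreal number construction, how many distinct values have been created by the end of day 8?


Day 0: {|} = 0 is born. Count = 1.
Day n: the number of surreal numbers born by day n is 2^(n+1) - 1.
By day 0: 2^1 - 1 = 1
By day 1: 2^2 - 1 = 3
By day 2: 2^3 - 1 = 7
By day 3: 2^4 - 1 = 15
By day 4: 2^5 - 1 = 31
By day 5: 2^6 - 1 = 63
By day 6: 2^7 - 1 = 127
By day 7: 2^8 - 1 = 255
By day 8: 2^9 - 1 = 511
By day 8: 511 surreal numbers.

511


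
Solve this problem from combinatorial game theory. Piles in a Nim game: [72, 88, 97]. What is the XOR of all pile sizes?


We need the XOR (exclusive or) of all pile sizes.
After XOR-ing pile 1 (size 72): 0 XOR 72 = 72
After XOR-ing pile 2 (size 88): 72 XOR 88 = 16
After XOR-ing pile 3 (size 97): 16 XOR 97 = 113
The Nim-value of this position is 113.

113


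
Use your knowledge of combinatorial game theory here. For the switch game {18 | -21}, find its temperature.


The game is {18 | -21}, a switch {a | b} with numbers a > b.
Cooling {a | b} by t gives {a - t | b + t}, which stops being hot when a - t = b + t, i.e. at t = (a - b)/2. So the temperature of a switch is (a - b)/2.
Temperature = (Left option - Right option) / 2
= (18 - (-21)) / 2
= 39 / 2
= 39/2

39/2


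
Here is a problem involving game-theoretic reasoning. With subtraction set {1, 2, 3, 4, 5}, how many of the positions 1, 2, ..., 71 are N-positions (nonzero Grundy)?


Subtraction set S = {1, 2, 3, 4, 5}, so G(n) = n mod 6.
G(n) = 0 when n is a multiple of 6.
Multiples of 6 in [1, 71]: 11
N-positions (nonzero Grundy) = 71 - 11 = 60

60


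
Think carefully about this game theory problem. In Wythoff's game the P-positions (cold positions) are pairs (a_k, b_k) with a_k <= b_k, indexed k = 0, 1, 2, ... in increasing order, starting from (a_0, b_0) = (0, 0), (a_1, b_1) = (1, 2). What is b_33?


By Wythoff's theorem, a_k = floor(k * phi) and b_k = floor(k * phi^2) = a_k + k, where phi = (1 + sqrt(5))/2 is the golden ratio.
phi = (1 + sqrt(5))/2 = 1.618034
phi^2 = phi + 1 = 2.618034
k = 33
k * phi^2 = 33 * 2.618034 = 86.395122
b_33 = floor(k * phi^2) = 86 (check: a_33 + k = 53 + 33 = 86)

86


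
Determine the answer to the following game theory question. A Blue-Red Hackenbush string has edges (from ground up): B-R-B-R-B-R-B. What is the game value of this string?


Edges (from ground): B-R-B-R-B-R-B
By Berlekamp's sign-expansion rule, a Blue-Red Hackenbush stalk has the value of the surreal number whose sign sequence is the edge sequence with B -> + and R -> -.
Sign sequence: +-+-+-+
Trace the sign expansion in the surreal number tree, starting from 0:
Edge 1: B (sign +) -> bounds (0, +inf), value = 1
Edge 2: R (sign -) -> bounds (0, 1), value = 1/2
Edge 3: B (sign +) -> bounds (1/2, 1), value = 3/4
Edge 4: R (sign -) -> bounds (1/2, 3/4), value = 5/8
Edge 5: B (sign +) -> bounds (5/8, 3/4), value = 11/16
Edge 6: R (sign -) -> bounds (5/8, 11/16), value = 21/32
Edge 7: B (sign +) -> bounds (21/32, 11/16), value = 43/64
Game value = 43/64

43/64


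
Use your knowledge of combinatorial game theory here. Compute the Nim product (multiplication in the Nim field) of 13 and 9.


Nim multiplication is bilinear over XOR: (u XOR v) * w = (u*w) XOR (v*w).
So we split each operand into its bit components and XOR the pairwise Nim products.
13 = 1 + 4 + 8 (as XOR of powers of 2).
9 = 1 + 8 (as XOR of powers of 2).
Using the standard Nim-product table on single bits:
  2*2 = 3,   2*4 = 8,   2*8 = 12,
  4*4 = 6,   4*8 = 11,  8*8 = 13,
and  1*x = x (identity), k*l = l*k (commutative).
Pairwise Nim products:
  1 * 1 = 1
  1 * 8 = 8
  4 * 1 = 4
  4 * 8 = 11
  8 * 1 = 8
  8 * 8 = 13
XOR them: 1 XOR 8 XOR 4 XOR 11 XOR 8 XOR 13 = 3.
Result: 13 * 9 = 3 (in Nim).

3


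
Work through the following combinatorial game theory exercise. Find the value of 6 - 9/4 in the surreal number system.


x = 6, y = 9/4
Converting to common denominator: 4
x = 24/4, y = 9/4
x - y = 6 - 9/4 = 15/4

15/4


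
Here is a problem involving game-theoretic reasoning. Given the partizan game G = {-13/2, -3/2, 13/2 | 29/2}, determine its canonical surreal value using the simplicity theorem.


Left options: {-13/2, -3/2, 13/2}, max = 13/2
Right options: {29/2}, min = 29/2
All options are numbers and max(Left) < min(Right), so by the simplicity theorem the value is the simplest (earliest-born) number strictly between 13/2 and 29/2.
Integers 7 through 14 all lie strictly between 13/2 and 29/2.
Among integers, the simplest (lowest birthday = smallest |n|; 0 is born on day 0, +-n on day n) is 7.
No non-integer in the interval can be simpler: if x is a non-integer in the interval, then floor(x) or ceil(x) also lies in the interval (the interval contains an integer), and both are proper prefixes of x's sign expansion, i.e. born earlier. So the game value is 7.
Game value = 7

7


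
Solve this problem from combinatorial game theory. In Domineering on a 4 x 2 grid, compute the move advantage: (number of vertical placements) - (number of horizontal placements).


Board is 4 x 2 (rows x cols).
Left (vertical) placements: (rows-1) * cols = 3 * 2 = 6
Right (horizontal) placements: rows * (cols-1) = 4 * 1 = 4
Advantage = Left - Right = 6 - 4 = 2

2


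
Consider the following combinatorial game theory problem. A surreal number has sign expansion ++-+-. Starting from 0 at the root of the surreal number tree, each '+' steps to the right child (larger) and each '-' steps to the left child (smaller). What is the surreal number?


Sign expansion: ++-+-
Rule: track bounds (lo, hi), initially (-inf, +inf). On '+', the current value becomes lo and we move to the simplest number in (value, hi): value + 1 if hi = +inf, otherwise the midpoint (value + hi)/2. On '-', the current value becomes hi and we move to value - 1 if lo = -inf, otherwise the midpoint (lo + value)/2.
Start at 0.
Step 1: sign = +, move right. Bounds: (0, +inf). Value = 1
Step 2: sign = +, move right. Bounds: (1, +inf). Value = 2
Step 3: sign = -, move left. Bounds: (1, 2). Value = 3/2
Step 4: sign = +, move right. Bounds: (3/2, 2). Value = 7/4
Step 5: sign = -, move left. Bounds: (3/2, 7/4). Value = 13/8
The surreal number with sign expansion ++-+- is 13/8.

13/8


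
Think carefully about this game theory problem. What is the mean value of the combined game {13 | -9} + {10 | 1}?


G1 = {13 | -9}, G2 = {10 | 1}
Each is a switch {a | b} with numbers a > b; its mean value is (a + b)/2, and mean value is additive over game sums: m(G1 + G2) = m(G1) + m(G2).
Mean of G1 = (13 + (-9))/2 = 4/2 = 2
Mean of G2 = (10 + (1))/2 = 11/2 = 11/2
Mean of G1 + G2 = 2 + 11/2 = 15/2

15/2


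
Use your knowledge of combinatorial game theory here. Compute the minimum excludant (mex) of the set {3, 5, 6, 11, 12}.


Set = {3, 5, 6, 11, 12}
0 is NOT in the set. This is the mex.
mex = 0

0


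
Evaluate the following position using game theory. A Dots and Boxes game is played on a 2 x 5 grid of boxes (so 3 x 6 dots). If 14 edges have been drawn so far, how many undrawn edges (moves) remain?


Grid: 2 x 5 boxes, i.e. 3 rows and 6 columns of dots.
Horizontal edges: (rows + 1) * cols = 3 * 5 = 15
Vertical edges: rows * (cols + 1) = 2 * 6 = 12
Total edges: 15 + 12 = 27
Edges drawn: 14
Remaining: 27 - 14 = 13

13


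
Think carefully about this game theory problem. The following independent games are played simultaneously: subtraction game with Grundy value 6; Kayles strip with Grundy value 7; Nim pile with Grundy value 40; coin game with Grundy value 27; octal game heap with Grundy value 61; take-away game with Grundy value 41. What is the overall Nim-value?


By the Sprague-Grundy theorem, the Grundy value of a sum of games is the XOR of individual Grundy values.
subtraction game: Grundy value = 6. Running XOR: 0 XOR 6 = 6
Kayles strip: Grundy value = 7. Running XOR: 6 XOR 7 = 1
Nim pile: Grundy value = 40. Running XOR: 1 XOR 40 = 41
coin game: Grundy value = 27. Running XOR: 41 XOR 27 = 50
octal game heap: Grundy value = 61. Running XOR: 50 XOR 61 = 15
take-away game: Grundy value = 41. Running XOR: 15 XOR 41 = 38
The combined Grundy value is 38.

38


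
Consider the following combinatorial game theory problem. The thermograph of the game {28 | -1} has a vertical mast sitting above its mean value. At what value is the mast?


Game = {28 | -1}, a switch {a | b} with numbers a > b.
Its thermograph has left wall a - t and right wall b + t, which meet at t = (a - b)/2, where both equal (a + b)/2. So the mast (mean value) is at (a + b)/2.
Mean = (28 + (-1))/2 = 27/2 = 27/2

27/2


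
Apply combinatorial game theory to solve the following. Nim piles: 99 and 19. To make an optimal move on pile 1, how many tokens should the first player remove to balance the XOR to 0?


Piles: 99 and 19
Current XOR: 99 XOR 19 = 112 (non-zero, so this is an N-position).
To make the XOR zero, we need to find a move that balances the piles.
For pile 1 (size 99): target = 99 XOR 112 = 19
We reduce pile 1 from 99 to 19.
Tokens removed: 99 - 19 = 80
Verification: 19 XOR 19 = 0

80


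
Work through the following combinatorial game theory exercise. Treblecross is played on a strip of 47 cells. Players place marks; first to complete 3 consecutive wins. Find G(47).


Treblecross: place X on empty cells; 3-in-a-row wins.
Playing within two cells of an existing X lets the opponent win at once, so sensible play treats the cells i-2..i+2 around each X as dead. The player left with no safe cell loses, so this is a normal-play take-away game on strips of safe cells.
Placing X at cell i (0-indexed) of a strip of k safe cells leaves independent strips of sizes max(0, i-2) and max(0, k-i-3). Hence G(k) = mex{ G(max(0,i-2)) XOR G(max(0,k-i-3)) : 0 <= i < k }, with G(0) = 0.
G(1): splits (0,0):0^0=0 -> mex({0}) = 1
G(2): splits (0,0):0^0=0 -> mex({0}) = 1
G(3): splits (0,0):0^0=0 -> mex({0}) = 1
G(4): splits (0,1):0^1=1 (0,0):0^0=0 -> mex({0, 1}) = 2
G(5): splits (0,2):0^1=1 (0,1):0^1=1 (0,0):0^0=0 -> mex({0, 1}) = 2
G(6) = mex({1}) = 0
G(7) = mex({0, 1, 2}) = 3
G(8) = mex({0, 1, 2}) = 3
G(9) = mex({0, 2}) = 1
G(10) = mex({0, 2, 3}) = 1
G(11) = mex({0, 3}) = 1
G(12) = mex({1, 3}) = 0
G(13) = mex({0, 1, 2, 3}) = 4
G(14) = mex({0, 1, 2}) = 3
G(15) = mex({0, 1, 2}) = 3
G(16) = mex({0, 1, 2, 4}) = 3
G(17) = mex({0, 1, 3, 4}) = 2
G(18) = mex({0, 1, 3, 4}) = 2
G(19) = mex({0, 1, 3, 5}) = 2
G(20) = mex({0, 1, 2, 3, 5}) = 4
G(21) = mex({0, 1, 2, 3, 5}) = 4
G(22) = mex({1, 2, 6}) = 0
G(23) = mex({0, 1, 2, 3, 4, 6}) = 5
G(24) = mex({0, 1, 2, 3, 4}) = 5
G(25) = mex({0, 1, 3, 4, 7}) = 2
G(26) = mex({0, 1, 3, 4, 5, 7}) = 2
G(27) = mex({0, 1, 3, 5}) = 2
G(28) = mex({0, 1, 2, 5}) = 3
G(29) = mex({0, 1, 2, 4, 5, 6}) = 3
G(30) = mex({1, 2, 4, 6}) = 0
G(31) = mex({0, 1, 2, 3, 4, 6}) = 5
G(32) = mex({1, 2, 3, 4, 7}) = 0
G(33) = mex({0, 3, 7}) = 1
G(34) = mex({0, 2, 3, 5, 7}) = 1
G(35) = mex({0, 2, 3, 5, 6}) = 1
G(36) = mex({0, 1, 2, 5, 6}) = 3
G(37) = mex({0, 1, 2, 4, 5, 6}) = 3
G(38) = mex({0, 1, 2, 4}) = 3
G(39) = mex({0, 1, 2, 3, 4, 7}) = 5
G(40) = mex({0, 1, 2, 3, 4, 5, 7}) = 6
G(41) = mex({0, 1, 2, 3, 5, 7}) = 4
G(42) = mex({0, 1, 2, 3, 5, 6, 7}) = 4
G(43) = mex({0, 2, 3, 5, 6}) = 1
G(44) = mex({1, 2, 3, 4, 5, 6}) = 0
G(45) = mex({0, 1, 2, 3, 4, 6, 7}) = 5
G(46) = mex({0, 1, 2, 3, 4, 7}) = 5
G(47) = mex({0, 1, 2, 3, 4, 5, 7}) = 6
Therefore G(47) = 6.

6


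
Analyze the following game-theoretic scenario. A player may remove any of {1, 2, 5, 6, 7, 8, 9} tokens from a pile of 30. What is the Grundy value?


The subtraction set is S = {1, 2, 5, 6, 7, 8, 9}.
G(k) = mex{ G(k - s) : s in S, s <= k }. We compute iteratively: G(0) = 0.
G(1) = mex({0}) = 1
G(2) = mex({0, 1}) = 2
G(3) = mex({1, 2}) = 0
G(4) = mex({0, 2}) = 1
G(5) = mex({0, 1}) = 2
G(6) = mex({0, 1, 2}) = 3
G(7) = mex({0, 1, 2, 3}) = 4
G(8) = mex({0, 1, 2, 3, 4}) = 5
G(9) = mex({0, 1, 2, 4, 5}) = 3
G(10) = mex({0, 1, 2, 3, 5}) = 4
G(11) = mex({0, 1, 2, 3, 4}) = 5
G(12) = mex({0, 1, 2, 3, 4, 5}) = 6
G(13) = mex({1, 2, 3, 4, 5, 6}) = 0
G(14) = mex({0, 2, 3, 4, 5, 6}) = 1
G(15) = mex({0, 1, 3, 4, 5}) = 2
G(16) = mex({1, 2, 3, 4, 5}) = 0
G(17) = mex({0, 2, 3, 4, 5, 6}) = 1
G(18) = mex({0, 1, 3, 4, 5, 6}) = 2
G(19) = mex({0, 1, 2, 4, 5, 6}) = 3
G(20) = mex({0, 1, 2, 3, 5, 6}) = 4
G(21) = mex({0, 1, 2, 3, 4, 6}) = 5
Observe that G(13)..G(21) = 0, 1, 2, 0, 1, 2, 3, 4, 5 repeats G(0)..G(8) = 0, 1, 2, 0, 1, 2, 3, 4, 5.
For k >= max(S) = 9, G(k) is determined by the previous 9 values G(k-9)..G(k-1); a window of 9 consecutive values has recurred shifted by 13, so by induction G(k + 13) = G(k) for all k >= 0: the sequence is periodic from the start with period 13.
One period: G(0..12) = 0, 1, 2, 0, 1, 2, 3, 4, 5, 3, 4, 5, 6.
30 mod 13 = 4, so G(30) = G(4) = 1.

1


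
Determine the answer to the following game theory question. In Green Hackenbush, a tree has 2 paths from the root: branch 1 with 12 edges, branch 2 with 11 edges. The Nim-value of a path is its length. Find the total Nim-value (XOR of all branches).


The tree has 2 branches from the ground vertex.
In Green Hackenbush, the Nim-value of a simple path of length k is k.
Branch 1: length 12, Nim-value = 12
Branch 2: length 11, Nim-value = 11
Total Nim-value = XOR of all branch values:
0 XOR 12 = 12
12 XOR 11 = 7
Nim-value of the tree = 7

7


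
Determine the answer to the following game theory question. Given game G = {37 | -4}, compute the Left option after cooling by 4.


Original game: {37 | -4} (a switch {a | b} with a > b).
Cooling by t (for t below the temperature (a - b)/2 = 41/2) taxes each move by t: {a | b} cooled by t is {a - t | b + t}.
Cooling amount: t = 4
Cooled Left option: 37 - 4 = 33
Cooled Right option: -4 + 4 = 0
Cooled game: {33 | 0}
Left option = 33

33


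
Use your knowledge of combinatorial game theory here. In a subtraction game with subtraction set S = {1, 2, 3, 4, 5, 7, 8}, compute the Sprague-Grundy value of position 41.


The subtraction set is S = {1, 2, 3, 4, 5, 7, 8}.
G(k) = mex{ G(k - s) : s in S, s <= k }. We compute iteratively: G(0) = 0.
G(1) = mex({0}) = 1
G(2) = mex({0, 1}) = 2
G(3) = mex({0, 1, 2}) = 3
G(4) = mex({0, 1, 2, 3}) = 4
G(5) = mex({0, 1, 2, 3, 4}) = 5
G(6) = mex({1, 2, 3, 4, 5}) = 0
G(7) = mex({0, 2, 3, 4, 5}) = 1
G(8) = mex({0, 1, 3, 4, 5}) = 2
G(9) = mex({0, 1, 2, 4, 5}) = 3
G(10) = mex({0, 1, 2, 3, 5}) = 4
G(11) = mex({0, 1, 2, 3, 4}) = 5
G(12) = mex({1, 2, 3, 4, 5}) = 0
G(13) = mex({0, 2, 3, 4, 5}) = 1
Observe that G(6)..G(13) = 0, 1, 2, 3, 4, 5, 0, 1 repeats G(0)..G(7) = 0, 1, 2, 3, 4, 5, 0, 1.
For k >= max(S) = 8, G(k) is determined by the previous 8 values G(k-8)..G(k-1); a window of 8 consecutive values has recurred shifted by 6, so by induction G(k + 6) = G(k) for all k >= 0: the sequence is periodic from the start with period 6.
One period: G(0..5) = 0, 1, 2, 3, 4, 5.
41 mod 6 = 5, so G(41) = G(5) = 5.

5


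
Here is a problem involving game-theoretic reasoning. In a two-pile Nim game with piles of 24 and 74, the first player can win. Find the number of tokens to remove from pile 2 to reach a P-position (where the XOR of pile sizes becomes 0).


Piles: 24 and 74
Current XOR: 24 XOR 74 = 82 (non-zero, so this is an N-position).
To make the XOR zero, we need to find a move that balances the piles.
For pile 2 (size 74): target = 74 XOR 82 = 24
We reduce pile 2 from 74 to 24.
Tokens removed: 74 - 24 = 50
Verification: 24 XOR 24 = 0

50


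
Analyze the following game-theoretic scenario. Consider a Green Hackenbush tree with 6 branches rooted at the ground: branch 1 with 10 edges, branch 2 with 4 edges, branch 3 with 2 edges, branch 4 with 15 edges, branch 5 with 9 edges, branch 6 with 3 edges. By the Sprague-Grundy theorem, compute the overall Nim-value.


The tree has 6 branches from the ground vertex.
In Green Hackenbush, the Nim-value of a simple path of length k is k.
Branch 1: length 10, Nim-value = 10
Branch 2: length 4, Nim-value = 4
Branch 3: length 2, Nim-value = 2
Branch 4: length 15, Nim-value = 15
Branch 5: length 9, Nim-value = 9
Branch 6: length 3, Nim-value = 3
Total Nim-value = XOR of all branch values:
0 XOR 10 = 10
10 XOR 4 = 14
14 XOR 2 = 12
12 XOR 15 = 3
3 XOR 9 = 10
10 XOR 3 = 9
Nim-value of the tree = 9

9


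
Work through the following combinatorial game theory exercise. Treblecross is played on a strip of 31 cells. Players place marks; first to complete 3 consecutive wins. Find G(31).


Treblecross: place X on empty cells; 3-in-a-row wins.
Playing within two cells of an existing X lets the opponent win at once, so sensible play treats the cells i-2..i+2 around each X as dead. The player left with no safe cell loses, so this is a normal-play take-away game on strips of safe cells.
Placing X at cell i (0-indexed) of a strip of k safe cells leaves independent strips of sizes max(0, i-2) and max(0, k-i-3). Hence G(k) = mex{ G(max(0,i-2)) XOR G(max(0,k-i-3)) : 0 <= i < k }, with G(0) = 0.
G(1): splits (0,0):0^0=0 -> mex({0}) = 1
G(2): splits (0,0):0^0=0 -> mex({0}) = 1
G(3): splits (0,0):0^0=0 -> mex({0}) = 1
G(4): splits (0,1):0^1=1 (0,0):0^0=0 -> mex({0, 1}) = 2
G(5): splits (0,2):0^1=1 (0,1):0^1=1 (0,0):0^0=0 -> mex({0, 1}) = 2
G(6) = mex({1}) = 0
G(7) = mex({0, 1, 2}) = 3
G(8) = mex({0, 1, 2}) = 3
G(9) = mex({0, 2}) = 1
G(10) = mex({0, 2, 3}) = 1
G(11) = mex({0, 3}) = 1
G(12) = mex({1, 3}) = 0
G(13) = mex({0, 1, 2, 3}) = 4
G(14) = mex({0, 1, 2}) = 3
G(15) = mex({0, 1, 2}) = 3
G(16) = mex({0, 1, 2, 4}) = 3
G(17) = mex({0, 1, 3, 4}) = 2
G(18) = mex({0, 1, 3, 4}) = 2
G(19) = mex({0, 1, 3, 5}) = 2
G(20) = mex({0, 1, 2, 3, 5}) = 4
G(21) = mex({0, 1, 2, 3, 5}) = 4
G(22) = mex({1, 2, 6}) = 0
G(23) = mex({0, 1, 2, 3, 4, 6}) = 5
G(24) = mex({0, 1, 2, 3, 4}) = 5
G(25) = mex({0, 1, 3, 4, 7}) = 2
G(26) = mex({0, 1, 3, 4, 5, 7}) = 2
G(27) = mex({0, 1, 3, 5}) = 2
G(28) = mex({0, 1, 2, 5}) = 3
G(29) = mex({0, 1, 2, 4, 5, 6}) = 3
G(30) = mex({1, 2, 4, 6}) = 0
G(31) = mex({0, 1, 2, 3, 4, 6}) = 5
Therefore G(31) = 5.

5


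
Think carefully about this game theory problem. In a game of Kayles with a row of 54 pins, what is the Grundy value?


Kayles: a move removes 1 or 2 adjacent pins from a contiguous row.
Removing pins from a row of k leaves two independent rows (a, b) with a + b = k - 1 (one pin) or a + b = k - 2 (two pins); an end removal gives a = 0.
By Sprague-Grundy, G(k) = mex{ G(a) XOR G(b) } over all these splits. G(0) = 0.
G(1): splits (0,0):0^0=0 -> mex({0}) = 1
G(2): splits (0,1):0^1=1 (0,0):0^0=0 -> mex({0, 1}) = 2
G(3): splits (0,2):0^2=2 (1,1):1^1=0 (0,1):0^1=1 -> mex({0, 1, 2}) = 3
G(4): splits (0,3):0^3=3 (1,2):1^2=3 (0,2):0^2=2 (1,1):1^1=0 -> mex({0, 2, 3}) = 1
G(5): splits (0,4):0^1=1 (1,3):1^3=2 (2,2):2^2=0 (0,3):0^3=3 (1,2):1^2=3 -> mex({0, 1, 2, 3}) = 4
G(6) = mex({0, 1, 2, 4}) = 3
G(7) = mex({0, 1, 3, 4, 5}) = 2
G(8) = mex({0, 2, 3, 5, 6}) = 1
G(9) = mex({0, 1, 2, 3, 6, 7}) = 4
G(10) = mex({0, 1, 3, 4, 5, 7}) = 2
G(11) = mex({0, 1, 2, 3, 4, 5}) = 6
G(12) = mex({0, 1, 2, 3, 5, 6, 7}) = 4
G(13) = mex({0, 2, 3, 4, 6, 7}) = 1
G(14) = mex({0, 1, 4, 5, 6, 7}) = 2
G(15) = mex({0, 1, 2, 3, 4, 5, 6}) = 7
G(16) = mex({0, 2, 3, 5, 6, 7}) = 1
G(17) = mex({0, 1, 2, 3, 5, 6, 7}) = 4
G(18) = mex({0, 1, 2, 4, 5, 6}) = 3
G(19) = mex({0, 1, 3, 4, 5, 7}) = 2
G(20) = mex({0, 2, 3, 4, 5, 6, 7}) = 1
G(21) = mex({0, 1, 2, 3, 5, 6, 7}) = 4
G(22) = mex({0, 1, 2, 3, 4, 5, 7}) = 6
G(23) = mex({0, 1, 2, 3, 4, 5, 6}) = 7
G(24) = mex({0, 1, 2, 3, 5, 6, 7}) = 4
G(25) = mex({0, 2, 3, 4, 6, 7}) = 1
G(26) = mex({0, 1, 3, 4, 5, 6, 7}) = 2
G(27) = mex({0, 1, 2, 3, 4, 5, 6, 7}) = 8
G(28) = mex({0, 1, 2, 3, 4, 6, 7, 8}) = 5
G(29) = mex({0, 1, 2, 3, 5, 6, 7, 8, 9}) = 4
G(30) = mex({0, 1, 2, 3, 4, 5, 6, 9, 10}) = 7
G(31) = mex({0, 1, 3, 4, 5, 7, 10, 11}) = 2
G(32) = mex({0, 2, 3, 4, 5, 6, 7, 9, 11}) = 1
G(33) = mex({0, 1, 2, 3, 4, 5, 6, 7, 9, 12}) = 8
G(34) = mex({0, 1, 2, 3, 4, 5, 7, 8, 11, 12}) = 6
G(35) = mex({0, 1, 2, 3, 4, 5, 6, 8, 9, 10, 11}) = 7
G(36) = mex({0, 1, 2, 3, 5, 6, 7, 9, 10}) = 4
G(37) = mex({0, 2, 3, 4, 6, 7, 9, 10, 11, 12}) = 1
G(38) = mex({0, 1, 3, 4, 5, 6, 7, 9, 10, 11, 12}) = 2
G(39) = mex({0, 1, 2, 4, 5, 6, 7, 9, 10, 12, 14}) = 3
G(40) = mex({0, 2, 3, 4, 6, 7, 11, 12, 14}) = 1
G(41) = mex({0, 1, 2, 3, 5, 6, 7, 9, 10, 11, 12}) = 4
G(42) = mex({0, 1, 2, 3, 4, 5, 6, 9, 10}) = 7
G(43) = mex({0, 1, 3, 4, 5, 7, 9, 10, 12, 15}) = 2
G(44) = mex({0, 2, 3, 4, 5, 6, 7, 9, 10, 12, 15}) = 1
G(45) = mex({0, 1, 2, 3, 4, 5, 6, 7, 9, 10, 12, 14}) = 8
G(46) = mex({0, 1, 3, 4, 5, 7, 8, 11, 12, 14}) = 2
G(47) = mex({0, 1, 2, 3, 4, 5, 6, 8, 9, 10, 11, 12}) = 7
G(48) = mex({0, 1, 2, 3, 5, 6, 7, 9, 10}) = 4
G(49) = mex({0, 2, 3, 4, 6, 7, 9, 10, 11, 12, 15}) = 1
G(50) = mex({0, 1, 4, 5, 6, 7, 9, 11, 12, 14, 15}) = 2
G(51) = mex({0, 1, 2, 3, 4, 5, 6, 7, 9, 12, 14, 15}) = 8
G(52) = mex({0, 2, 3, 4, 5, 6, 7, 8, 11, 12, 15}) = 1
G(53) = mex({0, 1, 2, 3, 5, 6, 7, 8, 9, 10, 11, 12}) = 4
G(54) = mex({0, 1, 2, 3, 4, 5, 6, 9, 10}) = 7
Therefore G(54) = 7.

7


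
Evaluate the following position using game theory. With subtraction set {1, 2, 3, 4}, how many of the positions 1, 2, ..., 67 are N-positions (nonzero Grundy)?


Subtraction set S = {1, 2, 3, 4}, so G(n) = n mod 5.
G(n) = 0 when n is a multiple of 5.
Multiples of 5 in [1, 67]: 13
N-positions (nonzero Grundy) = 67 - 13 = 54

54


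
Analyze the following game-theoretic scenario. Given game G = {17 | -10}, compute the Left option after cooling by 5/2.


Original game: {17 | -10} (a switch {a | b} with a > b).
Cooling by t (for t below the temperature (a - b)/2 = 27/2) taxes each move by t: {a | b} cooled by t is {a - t | b + t}.
Cooling amount: t = 5/2
Cooled Left option: 17 - 5/2 = 29/2
Cooled Right option: -10 + 5/2 = -15/2
Cooled game: {29/2 | -15/2}
Left option = 29/2

29/2


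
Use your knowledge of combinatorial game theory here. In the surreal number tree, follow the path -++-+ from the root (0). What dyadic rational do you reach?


Sign expansion: -++-+
Rule: track bounds (lo, hi), initially (-inf, +inf). On '+', the current value becomes lo and we move to the simplest number in (value, hi): value + 1 if hi = +inf, otherwise the midpoint (value + hi)/2. On '-', the current value becomes hi and we move to value - 1 if lo = -inf, otherwise the midpoint (lo + value)/2.
Start at 0.
Step 1: sign = -, move left. Bounds: (-inf, 0). Value = -1
Step 2: sign = +, move right. Bounds: (-1, 0). Value = -1/2
Step 3: sign = +, move right. Bounds: (-1/2, 0). Value = -1/4
Step 4: sign = -, move left. Bounds: (-1/2, -1/4). Value = -3/8
Step 5: sign = +, move right. Bounds: (-3/8, -1/4). Value = -5/16
The surreal number with sign expansion -++-+ is -5/16.

-5/16


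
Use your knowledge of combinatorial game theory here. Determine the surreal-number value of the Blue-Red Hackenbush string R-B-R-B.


Edges (from ground): R-B-R-B
By Berlekamp's sign-expansion rule, a Blue-Red Hackenbush stalk has the value of the surreal number whose sign sequence is the edge sequence with B -> + and R -> -.
Sign sequence: -+-+
Trace the sign expansion in the surreal number tree, starting from 0:
Edge 1: R (sign -) -> bounds (-inf, 0), value = -1
Edge 2: B (sign +) -> bounds (-1, 0), value = -1/2
Edge 3: R (sign -) -> bounds (-1, -1/2), value = -3/4
Edge 4: B (sign +) -> bounds (-3/4, -1/2), value = -5/8
Game value = -5/8

-5/8
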